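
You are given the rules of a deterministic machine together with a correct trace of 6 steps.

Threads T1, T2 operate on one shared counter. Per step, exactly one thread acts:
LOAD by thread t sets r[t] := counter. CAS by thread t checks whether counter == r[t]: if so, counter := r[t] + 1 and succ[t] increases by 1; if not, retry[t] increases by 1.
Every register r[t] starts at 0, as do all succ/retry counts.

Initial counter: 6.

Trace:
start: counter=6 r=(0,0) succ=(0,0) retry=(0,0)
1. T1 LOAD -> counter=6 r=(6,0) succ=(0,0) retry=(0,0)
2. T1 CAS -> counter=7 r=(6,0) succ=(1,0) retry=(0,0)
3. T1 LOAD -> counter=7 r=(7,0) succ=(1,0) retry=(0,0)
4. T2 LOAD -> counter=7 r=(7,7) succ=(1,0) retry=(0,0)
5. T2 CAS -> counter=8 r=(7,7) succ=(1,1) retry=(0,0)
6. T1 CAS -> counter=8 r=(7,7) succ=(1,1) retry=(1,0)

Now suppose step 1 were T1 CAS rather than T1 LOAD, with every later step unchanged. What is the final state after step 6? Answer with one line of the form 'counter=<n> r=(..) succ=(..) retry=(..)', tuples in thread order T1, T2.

counter=7 r=(6,6) succ=(0,1) retry=(3,0)

(re-executing from step 1 with the substitution; state before step 1: counter=6 r=(0,0) succ=(0,0) retry=(0,0))
1. T1 CAS -> counter=6 r=(0,0) succ=(0,0) retry=(1,0)
2. T1 CAS -> counter=6 r=(0,0) succ=(0,0) retry=(2,0)
3. T1 LOAD -> counter=6 r=(6,0) succ=(0,0) retry=(2,0)
4. T2 LOAD -> counter=6 r=(6,6) succ=(0,0) retry=(2,0)
5. T2 CAS -> counter=7 r=(6,6) succ=(0,1) retry=(2,0)
6. T1 CAS -> counter=7 r=(6,6) succ=(0,1) retry=(3,0)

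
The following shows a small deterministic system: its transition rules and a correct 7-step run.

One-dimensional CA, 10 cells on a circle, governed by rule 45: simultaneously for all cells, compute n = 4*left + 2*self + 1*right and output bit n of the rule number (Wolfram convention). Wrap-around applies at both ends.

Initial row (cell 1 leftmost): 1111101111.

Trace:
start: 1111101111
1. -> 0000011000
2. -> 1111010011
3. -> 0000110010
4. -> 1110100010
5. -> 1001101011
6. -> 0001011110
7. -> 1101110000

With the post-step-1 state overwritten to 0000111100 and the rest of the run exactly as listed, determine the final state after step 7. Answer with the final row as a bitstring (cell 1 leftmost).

state after step 1 := 0000111100
2. -> 1110100001
3. -> 0001101101
4. -> 0101011011
5. -> 1111110110
6. -> 1000001101
7. -> 0011101011

0011101011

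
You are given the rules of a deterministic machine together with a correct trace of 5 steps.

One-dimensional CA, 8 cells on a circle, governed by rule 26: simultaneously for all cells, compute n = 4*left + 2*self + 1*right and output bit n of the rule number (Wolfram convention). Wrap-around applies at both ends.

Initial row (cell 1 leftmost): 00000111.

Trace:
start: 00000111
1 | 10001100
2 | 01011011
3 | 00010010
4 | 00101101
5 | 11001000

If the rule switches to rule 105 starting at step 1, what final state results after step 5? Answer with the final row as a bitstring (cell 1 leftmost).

(re-executing steps 1..5 under rule 105; state before step 1: 00000111)
1 | 01110101
2 | 11011010
3 | 11111101
4 | 00000111
5 | 01110101

01110101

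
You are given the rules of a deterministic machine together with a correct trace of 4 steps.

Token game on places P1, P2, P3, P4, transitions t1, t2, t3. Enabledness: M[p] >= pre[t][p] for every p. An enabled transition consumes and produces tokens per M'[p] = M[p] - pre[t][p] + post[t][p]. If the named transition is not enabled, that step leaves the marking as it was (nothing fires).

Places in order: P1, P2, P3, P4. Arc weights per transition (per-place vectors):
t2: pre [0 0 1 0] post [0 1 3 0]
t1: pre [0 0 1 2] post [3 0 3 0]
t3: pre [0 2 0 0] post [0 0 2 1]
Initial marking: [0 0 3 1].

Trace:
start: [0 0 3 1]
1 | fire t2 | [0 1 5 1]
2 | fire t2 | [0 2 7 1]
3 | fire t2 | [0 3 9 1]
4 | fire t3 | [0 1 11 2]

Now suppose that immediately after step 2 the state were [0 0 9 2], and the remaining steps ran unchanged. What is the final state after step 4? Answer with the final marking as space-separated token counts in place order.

0 1 11 2

state after step 2 := [0 0 9 2]
3 | fire t2 | [0 1 11 2]
4 | fire t3 | [0 1 11 2]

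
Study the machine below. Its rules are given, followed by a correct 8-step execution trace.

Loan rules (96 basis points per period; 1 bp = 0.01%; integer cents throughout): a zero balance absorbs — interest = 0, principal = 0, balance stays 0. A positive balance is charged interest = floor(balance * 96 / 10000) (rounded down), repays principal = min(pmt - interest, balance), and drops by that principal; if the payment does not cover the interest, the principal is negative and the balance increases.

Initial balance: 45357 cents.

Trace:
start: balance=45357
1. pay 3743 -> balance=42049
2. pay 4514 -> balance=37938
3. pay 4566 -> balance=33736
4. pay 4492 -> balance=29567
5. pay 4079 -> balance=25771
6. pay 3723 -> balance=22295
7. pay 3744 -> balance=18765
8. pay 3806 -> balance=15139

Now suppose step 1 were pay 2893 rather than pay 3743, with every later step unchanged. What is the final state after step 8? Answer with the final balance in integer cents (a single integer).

16047

(re-executing from step 1 with the substitution; state before step 1: balance=45357)
1. pay 2893 -> balance=42899
2. pay 4514 -> balance=38796
3. pay 4566 -> balance=34602
4. pay 4492 -> balance=30442
5. pay 4079 -> balance=26655
6. pay 3723 -> balance=23187
7. pay 3744 -> balance=19665
8. pay 3806 -> balance=16047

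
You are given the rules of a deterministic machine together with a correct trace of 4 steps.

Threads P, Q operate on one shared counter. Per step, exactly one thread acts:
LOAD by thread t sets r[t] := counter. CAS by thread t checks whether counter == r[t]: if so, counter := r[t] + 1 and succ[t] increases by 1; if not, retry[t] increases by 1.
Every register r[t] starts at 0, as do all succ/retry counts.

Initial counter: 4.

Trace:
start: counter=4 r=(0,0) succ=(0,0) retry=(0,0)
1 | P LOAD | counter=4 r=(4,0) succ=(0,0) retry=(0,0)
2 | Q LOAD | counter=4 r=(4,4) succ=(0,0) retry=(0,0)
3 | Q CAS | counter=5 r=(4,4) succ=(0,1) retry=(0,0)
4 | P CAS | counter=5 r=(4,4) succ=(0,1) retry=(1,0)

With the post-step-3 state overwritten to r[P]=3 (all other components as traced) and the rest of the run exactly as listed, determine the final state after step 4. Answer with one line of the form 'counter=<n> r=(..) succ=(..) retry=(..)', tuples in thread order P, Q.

state after step 3 := counter=5 r=(3,4) succ=(0,1) retry=(0,0)
4 | P CAS | counter=5 r=(3,4) succ=(0,1) retry=(1,0)

counter=5 r=(3,4) succ=(0,1) retry=(1,0)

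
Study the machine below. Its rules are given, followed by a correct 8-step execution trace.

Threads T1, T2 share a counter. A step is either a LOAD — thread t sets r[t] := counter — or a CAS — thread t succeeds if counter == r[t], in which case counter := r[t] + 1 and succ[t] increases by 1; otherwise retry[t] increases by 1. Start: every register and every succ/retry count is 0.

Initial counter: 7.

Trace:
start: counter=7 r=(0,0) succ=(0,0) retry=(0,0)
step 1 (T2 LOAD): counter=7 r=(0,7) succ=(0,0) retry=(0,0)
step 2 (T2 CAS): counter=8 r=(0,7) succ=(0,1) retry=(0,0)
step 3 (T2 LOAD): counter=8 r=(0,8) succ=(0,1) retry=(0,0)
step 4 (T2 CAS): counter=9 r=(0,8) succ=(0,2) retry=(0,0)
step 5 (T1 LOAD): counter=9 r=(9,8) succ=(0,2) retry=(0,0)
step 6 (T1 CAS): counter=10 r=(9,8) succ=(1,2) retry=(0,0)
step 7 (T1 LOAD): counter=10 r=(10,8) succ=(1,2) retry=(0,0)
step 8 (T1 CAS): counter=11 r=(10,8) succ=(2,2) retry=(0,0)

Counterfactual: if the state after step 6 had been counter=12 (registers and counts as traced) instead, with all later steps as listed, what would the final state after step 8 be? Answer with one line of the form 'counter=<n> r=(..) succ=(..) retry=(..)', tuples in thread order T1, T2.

state after step 6 := counter=12 r=(9,8) succ=(1,2) retry=(0,0)
step 7 (T1 LOAD): counter=12 r=(12,8) succ=(1,2) retry=(0,0)
step 8 (T1 CAS): counter=13 r=(12,8) succ=(2,2) retry=(0,0)

counter=13 r=(12,8) succ=(2,2) retry=(0,0)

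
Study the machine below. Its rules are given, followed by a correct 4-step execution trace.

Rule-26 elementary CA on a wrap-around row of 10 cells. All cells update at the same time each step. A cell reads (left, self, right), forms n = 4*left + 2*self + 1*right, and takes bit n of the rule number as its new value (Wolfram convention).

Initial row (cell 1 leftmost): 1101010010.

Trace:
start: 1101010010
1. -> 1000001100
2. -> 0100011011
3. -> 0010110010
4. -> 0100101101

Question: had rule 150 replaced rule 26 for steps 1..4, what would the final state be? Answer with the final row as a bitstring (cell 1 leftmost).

(re-executing steps 1..4 under rule 150; state before step 1: 1101010010)
1. -> 0001011110
2. -> 0011001101
3. -> 1100110001
4. -> 1011001010

1011001010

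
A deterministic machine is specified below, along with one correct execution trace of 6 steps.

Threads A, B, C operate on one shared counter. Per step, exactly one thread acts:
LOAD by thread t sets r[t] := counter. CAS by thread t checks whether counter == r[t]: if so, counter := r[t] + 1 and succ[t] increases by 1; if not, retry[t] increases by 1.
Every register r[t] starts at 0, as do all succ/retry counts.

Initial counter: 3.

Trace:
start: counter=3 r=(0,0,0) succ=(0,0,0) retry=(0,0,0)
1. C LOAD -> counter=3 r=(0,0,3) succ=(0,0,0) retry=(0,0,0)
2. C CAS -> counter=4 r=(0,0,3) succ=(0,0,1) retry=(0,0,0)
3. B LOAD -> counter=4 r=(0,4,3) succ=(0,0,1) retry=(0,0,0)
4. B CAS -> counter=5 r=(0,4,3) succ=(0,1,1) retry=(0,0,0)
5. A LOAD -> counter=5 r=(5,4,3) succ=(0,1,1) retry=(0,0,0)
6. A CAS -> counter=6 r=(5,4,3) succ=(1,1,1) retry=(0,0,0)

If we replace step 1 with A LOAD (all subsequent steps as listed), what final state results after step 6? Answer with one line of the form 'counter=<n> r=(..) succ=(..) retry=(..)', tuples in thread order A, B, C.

(re-executing from step 1 with the substitution; state before step 1: counter=3 r=(0,0,0) succ=(0,0,0) retry=(0,0,0))
1. A LOAD -> counter=3 r=(3,0,0) succ=(0,0,0) retry=(0,0,0)
2. C CAS -> counter=3 r=(3,0,0) succ=(0,0,0) retry=(0,0,1)
3. B LOAD -> counter=3 r=(3,3,0) succ=(0,0,0) retry=(0,0,1)
4. B CAS -> counter=4 r=(3,3,0) succ=(0,1,0) retry=(0,0,1)
5. A LOAD -> counter=4 r=(4,3,0) succ=(0,1,0) retry=(0,0,1)
6. A CAS -> counter=5 r=(4,3,0) succ=(1,1,0) retry=(0,0,1)

counter=5 r=(4,3,0) succ=(1,1,0) retry=(0,0,1)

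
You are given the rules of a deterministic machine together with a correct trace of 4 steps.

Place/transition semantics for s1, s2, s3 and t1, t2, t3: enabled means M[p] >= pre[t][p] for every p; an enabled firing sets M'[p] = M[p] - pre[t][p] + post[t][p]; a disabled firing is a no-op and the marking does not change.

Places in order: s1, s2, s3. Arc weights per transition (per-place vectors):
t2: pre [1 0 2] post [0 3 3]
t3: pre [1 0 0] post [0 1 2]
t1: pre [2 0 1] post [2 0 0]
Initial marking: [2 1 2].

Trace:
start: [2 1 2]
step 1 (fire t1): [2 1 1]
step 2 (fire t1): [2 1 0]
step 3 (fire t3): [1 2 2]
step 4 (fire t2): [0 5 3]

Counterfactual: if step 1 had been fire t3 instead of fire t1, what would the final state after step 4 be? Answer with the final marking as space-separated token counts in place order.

(re-executing from step 1 with the substitution; state before step 1: [2 1 2])
step 1 (fire t3): [1 2 4]
step 2 (fire t1): [1 2 4]
step 3 (fire t3): [0 3 6]
step 4 (fire t2): [0 3 6]

0 3 6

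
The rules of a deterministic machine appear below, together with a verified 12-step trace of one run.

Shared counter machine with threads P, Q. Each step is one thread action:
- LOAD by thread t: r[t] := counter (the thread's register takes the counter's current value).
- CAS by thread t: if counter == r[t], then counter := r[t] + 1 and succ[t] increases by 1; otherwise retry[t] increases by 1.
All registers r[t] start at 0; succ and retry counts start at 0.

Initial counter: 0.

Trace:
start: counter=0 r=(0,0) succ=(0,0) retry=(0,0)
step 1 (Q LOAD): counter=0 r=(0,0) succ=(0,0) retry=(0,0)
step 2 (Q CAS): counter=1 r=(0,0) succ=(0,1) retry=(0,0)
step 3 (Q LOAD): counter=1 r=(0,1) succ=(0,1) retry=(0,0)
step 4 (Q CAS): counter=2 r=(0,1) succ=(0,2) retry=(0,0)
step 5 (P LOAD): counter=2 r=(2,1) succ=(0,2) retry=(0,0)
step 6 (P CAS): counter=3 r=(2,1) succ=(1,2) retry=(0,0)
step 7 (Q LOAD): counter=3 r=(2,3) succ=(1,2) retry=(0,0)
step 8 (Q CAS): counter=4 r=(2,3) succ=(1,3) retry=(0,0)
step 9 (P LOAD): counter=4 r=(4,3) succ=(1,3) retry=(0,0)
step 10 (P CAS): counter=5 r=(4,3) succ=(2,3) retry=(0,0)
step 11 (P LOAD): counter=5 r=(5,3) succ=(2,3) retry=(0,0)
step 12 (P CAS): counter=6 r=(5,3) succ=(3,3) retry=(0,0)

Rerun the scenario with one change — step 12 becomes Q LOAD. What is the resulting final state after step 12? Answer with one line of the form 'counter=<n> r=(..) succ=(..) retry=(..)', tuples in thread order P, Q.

counter=5 r=(5,5) succ=(2,3) retry=(0,0)

(re-executing from step 12 with the substitution; state before step 12: counter=5 r=(5,3) succ=(2,3) retry=(0,0))
step 12 (Q LOAD): counter=5 r=(5,5) succ=(2,3) retry=(0,0)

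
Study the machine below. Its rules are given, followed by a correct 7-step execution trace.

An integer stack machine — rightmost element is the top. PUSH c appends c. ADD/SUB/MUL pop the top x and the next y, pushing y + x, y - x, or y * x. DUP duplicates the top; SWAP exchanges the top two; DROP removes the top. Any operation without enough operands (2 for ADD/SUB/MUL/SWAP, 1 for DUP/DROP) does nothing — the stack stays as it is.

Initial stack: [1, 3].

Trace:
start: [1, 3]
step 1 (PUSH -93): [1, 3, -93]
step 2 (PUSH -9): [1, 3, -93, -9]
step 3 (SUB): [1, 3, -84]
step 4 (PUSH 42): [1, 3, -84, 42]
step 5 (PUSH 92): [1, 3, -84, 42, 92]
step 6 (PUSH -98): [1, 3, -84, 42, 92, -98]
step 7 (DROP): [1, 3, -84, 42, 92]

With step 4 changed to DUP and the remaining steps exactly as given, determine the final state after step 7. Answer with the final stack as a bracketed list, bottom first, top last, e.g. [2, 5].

(re-executing from step 4 with the substitution; state before step 4: [1, 3, -84])
step 4 (DUP): [1, 3, -84, -84]
step 5 (PUSH 92): [1, 3, -84, -84, 92]
step 6 (PUSH -98): [1, 3, -84, -84, 92, -98]
step 7 (DROP): [1, 3, -84, -84, 92]

[1, 3, -84, -84, 92]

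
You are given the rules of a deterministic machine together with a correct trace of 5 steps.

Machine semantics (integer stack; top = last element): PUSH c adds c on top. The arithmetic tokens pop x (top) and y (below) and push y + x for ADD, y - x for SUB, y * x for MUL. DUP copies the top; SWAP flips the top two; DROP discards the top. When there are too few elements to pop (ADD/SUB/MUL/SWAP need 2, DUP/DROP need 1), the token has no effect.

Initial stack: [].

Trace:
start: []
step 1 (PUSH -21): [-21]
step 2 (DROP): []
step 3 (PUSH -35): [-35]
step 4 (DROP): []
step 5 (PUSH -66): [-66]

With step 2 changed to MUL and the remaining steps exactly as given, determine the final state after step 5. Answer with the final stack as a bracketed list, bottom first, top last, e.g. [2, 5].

[-21, -66]

(re-executing from step 2 with the substitution; state before step 2: [-21])
step 2 (MUL): [-21]
step 3 (PUSH -35): [-21, -35]
step 4 (DROP): [-21]
step 5 (PUSH -66): [-21, -66]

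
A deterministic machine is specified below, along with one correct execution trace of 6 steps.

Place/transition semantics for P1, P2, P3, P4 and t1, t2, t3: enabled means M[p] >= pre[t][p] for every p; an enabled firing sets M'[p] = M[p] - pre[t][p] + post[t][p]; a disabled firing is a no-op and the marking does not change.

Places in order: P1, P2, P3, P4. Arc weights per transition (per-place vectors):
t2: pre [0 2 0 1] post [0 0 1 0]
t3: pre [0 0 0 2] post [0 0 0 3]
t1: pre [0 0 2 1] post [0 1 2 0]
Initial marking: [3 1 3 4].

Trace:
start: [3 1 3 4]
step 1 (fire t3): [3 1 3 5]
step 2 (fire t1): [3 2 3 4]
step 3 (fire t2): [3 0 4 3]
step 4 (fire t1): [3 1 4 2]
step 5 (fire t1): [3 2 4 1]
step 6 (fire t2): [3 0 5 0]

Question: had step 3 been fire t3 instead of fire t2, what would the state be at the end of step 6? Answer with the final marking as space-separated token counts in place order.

(re-executing from step 3 with the substitution; state before step 3: [3 2 3 4])
step 3 (fire t3): [3 2 3 5]
step 4 (fire t1): [3 3 3 4]
step 5 (fire t1): [3 4 3 3]
step 6 (fire t2): [3 2 4 2]

3 2 4 2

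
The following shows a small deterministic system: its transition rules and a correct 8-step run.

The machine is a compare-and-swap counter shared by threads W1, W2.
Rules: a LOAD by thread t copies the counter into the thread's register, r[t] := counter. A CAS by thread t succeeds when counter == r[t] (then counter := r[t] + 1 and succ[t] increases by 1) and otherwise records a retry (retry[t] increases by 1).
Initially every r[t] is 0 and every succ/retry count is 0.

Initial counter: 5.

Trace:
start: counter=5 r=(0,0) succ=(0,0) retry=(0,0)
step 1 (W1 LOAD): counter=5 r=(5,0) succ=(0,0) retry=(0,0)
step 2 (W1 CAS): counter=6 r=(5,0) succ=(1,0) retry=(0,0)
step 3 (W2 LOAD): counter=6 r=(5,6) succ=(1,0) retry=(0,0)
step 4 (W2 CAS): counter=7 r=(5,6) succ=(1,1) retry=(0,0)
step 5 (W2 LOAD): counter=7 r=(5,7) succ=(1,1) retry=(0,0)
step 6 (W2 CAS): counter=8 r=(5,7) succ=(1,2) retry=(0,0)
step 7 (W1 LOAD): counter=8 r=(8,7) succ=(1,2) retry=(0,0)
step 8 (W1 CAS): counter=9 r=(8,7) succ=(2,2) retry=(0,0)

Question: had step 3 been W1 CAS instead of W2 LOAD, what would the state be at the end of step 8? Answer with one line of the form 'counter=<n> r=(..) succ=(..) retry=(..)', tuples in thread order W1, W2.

(re-executing from step 3 with the substitution; state before step 3: counter=6 r=(5,0) succ=(1,0) retry=(0,0))
step 3 (W1 CAS): counter=6 r=(5,0) succ=(1,0) retry=(1,0)
step 4 (W2 CAS): counter=6 r=(5,0) succ=(1,0) retry=(1,1)
step 5 (W2 LOAD): counter=6 r=(5,6) succ=(1,0) retry=(1,1)
step 6 (W2 CAS): counter=7 r=(5,6) succ=(1,1) retry=(1,1)
step 7 (W1 LOAD): counter=7 r=(7,6) succ=(1,1) retry=(1,1)
step 8 (W1 CAS): counter=8 r=(7,6) succ=(2,1) retry=(1,1)

counter=8 r=(7,6) succ=(2,1) retry=(1,1)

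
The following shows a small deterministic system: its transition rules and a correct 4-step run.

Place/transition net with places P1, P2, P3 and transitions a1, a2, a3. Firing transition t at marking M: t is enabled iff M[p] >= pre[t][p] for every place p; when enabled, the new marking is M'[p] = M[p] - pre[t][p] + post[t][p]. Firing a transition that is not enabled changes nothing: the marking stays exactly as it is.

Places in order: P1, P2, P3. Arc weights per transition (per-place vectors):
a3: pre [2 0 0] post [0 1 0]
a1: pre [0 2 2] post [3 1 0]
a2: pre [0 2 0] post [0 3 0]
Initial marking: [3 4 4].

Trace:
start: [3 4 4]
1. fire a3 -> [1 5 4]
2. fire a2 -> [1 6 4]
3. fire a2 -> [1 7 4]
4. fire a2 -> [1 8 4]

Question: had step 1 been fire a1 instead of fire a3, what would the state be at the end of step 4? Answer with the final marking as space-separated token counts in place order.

(re-executing from step 1 with the substitution; state before step 1: [3 4 4])
1. fire a1 -> [6 3 2]
2. fire a2 -> [6 4 2]
3. fire a2 -> [6 5 2]
4. fire a2 -> [6 6 2]

6 6 2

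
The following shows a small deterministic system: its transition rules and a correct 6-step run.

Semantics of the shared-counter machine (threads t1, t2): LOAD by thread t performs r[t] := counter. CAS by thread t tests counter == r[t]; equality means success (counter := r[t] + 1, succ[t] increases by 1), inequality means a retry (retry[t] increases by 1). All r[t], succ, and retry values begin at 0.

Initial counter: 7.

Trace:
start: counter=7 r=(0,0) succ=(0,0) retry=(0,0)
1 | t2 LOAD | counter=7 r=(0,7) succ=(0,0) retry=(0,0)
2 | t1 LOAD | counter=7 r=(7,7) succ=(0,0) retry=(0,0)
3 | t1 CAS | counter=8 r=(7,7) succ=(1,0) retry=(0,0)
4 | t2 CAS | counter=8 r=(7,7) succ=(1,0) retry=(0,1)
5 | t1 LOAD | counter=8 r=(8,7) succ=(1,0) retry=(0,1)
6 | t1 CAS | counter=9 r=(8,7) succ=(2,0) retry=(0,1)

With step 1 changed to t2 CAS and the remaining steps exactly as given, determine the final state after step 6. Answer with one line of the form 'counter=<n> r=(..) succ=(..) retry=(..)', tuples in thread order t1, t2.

(re-executing from step 1 with the substitution; state before step 1: counter=7 r=(0,0) succ=(0,0) retry=(0,0))
1 | t2 CAS | counter=7 r=(0,0) succ=(0,0) retry=(0,1)
2 | t1 LOAD | counter=7 r=(7,0) succ=(0,0) retry=(0,1)
3 | t1 CAS | counter=8 r=(7,0) succ=(1,0) retry=(0,1)
4 | t2 CAS | counter=8 r=(7,0) succ=(1,0) retry=(0,2)
5 | t1 LOAD | counter=8 r=(8,0) succ=(1,0) retry=(0,2)
6 | t1 CAS | counter=9 r=(8,0) succ=(2,0) retry=(0,2)

counter=9 r=(8,0) succ=(2,0) retry=(0,2)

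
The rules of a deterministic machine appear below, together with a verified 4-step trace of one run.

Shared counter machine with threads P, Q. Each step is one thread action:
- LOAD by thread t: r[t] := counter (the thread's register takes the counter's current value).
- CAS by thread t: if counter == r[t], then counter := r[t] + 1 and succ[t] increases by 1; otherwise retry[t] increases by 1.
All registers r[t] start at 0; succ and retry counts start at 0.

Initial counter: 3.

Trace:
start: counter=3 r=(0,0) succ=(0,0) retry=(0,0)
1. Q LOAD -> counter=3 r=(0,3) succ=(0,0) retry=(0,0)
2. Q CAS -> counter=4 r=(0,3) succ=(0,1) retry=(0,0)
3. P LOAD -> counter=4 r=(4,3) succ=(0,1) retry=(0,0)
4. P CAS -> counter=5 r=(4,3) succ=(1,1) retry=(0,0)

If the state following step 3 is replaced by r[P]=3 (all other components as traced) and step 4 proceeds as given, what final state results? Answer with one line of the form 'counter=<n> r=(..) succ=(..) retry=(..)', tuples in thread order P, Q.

state after step 3 := counter=4 r=(3,3) succ=(0,1) retry=(0,0)
4. P CAS -> counter=4 r=(3,3) succ=(0,1) retry=(1,0)

counter=4 r=(3,3) succ=(0,1) retry=(1,0)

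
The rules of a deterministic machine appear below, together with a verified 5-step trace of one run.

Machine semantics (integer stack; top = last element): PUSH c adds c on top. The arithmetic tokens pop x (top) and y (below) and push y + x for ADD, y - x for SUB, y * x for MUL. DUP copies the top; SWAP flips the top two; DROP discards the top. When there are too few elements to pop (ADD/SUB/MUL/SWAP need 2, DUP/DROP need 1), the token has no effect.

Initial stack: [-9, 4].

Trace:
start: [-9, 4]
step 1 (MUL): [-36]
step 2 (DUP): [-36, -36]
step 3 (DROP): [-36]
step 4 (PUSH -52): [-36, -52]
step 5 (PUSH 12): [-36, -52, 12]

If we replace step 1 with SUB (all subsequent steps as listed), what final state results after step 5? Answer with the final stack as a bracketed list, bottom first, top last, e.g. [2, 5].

(re-executing from step 1 with the substitution; state before step 1: [-9, 4])
step 1 (SUB): [-13]
step 2 (DUP): [-13, -13]
step 3 (DROP): [-13]
step 4 (PUSH -52): [-13, -52]
step 5 (PUSH 12): [-13, -52, 12]

[-13, -52, 12]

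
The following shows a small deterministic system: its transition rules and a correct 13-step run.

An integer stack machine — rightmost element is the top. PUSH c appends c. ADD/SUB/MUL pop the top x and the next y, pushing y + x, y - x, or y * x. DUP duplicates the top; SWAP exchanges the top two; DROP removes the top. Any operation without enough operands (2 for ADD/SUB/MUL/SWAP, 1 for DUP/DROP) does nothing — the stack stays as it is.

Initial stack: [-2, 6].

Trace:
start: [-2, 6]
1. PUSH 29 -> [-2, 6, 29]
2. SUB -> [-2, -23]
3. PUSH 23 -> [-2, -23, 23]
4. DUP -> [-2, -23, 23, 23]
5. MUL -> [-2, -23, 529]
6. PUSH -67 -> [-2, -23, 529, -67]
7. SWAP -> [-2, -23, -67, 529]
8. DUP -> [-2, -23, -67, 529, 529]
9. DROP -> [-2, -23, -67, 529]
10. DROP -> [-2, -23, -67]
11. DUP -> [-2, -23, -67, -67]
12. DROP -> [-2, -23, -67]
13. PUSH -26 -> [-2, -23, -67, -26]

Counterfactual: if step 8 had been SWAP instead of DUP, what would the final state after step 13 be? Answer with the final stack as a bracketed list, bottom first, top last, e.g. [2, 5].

(re-executing from step 8 with the substitution; state before step 8: [-2, -23, -67, 529])
8. SWAP -> [-2, -23, 529, -67]
9. DROP -> [-2, -23, 529]
10. DROP -> [-2, -23]
11. DUP -> [-2, -23, -23]
12. DROP -> [-2, -23]
13. PUSH -26 -> [-2, -23, -26]

[-2, -23, -26]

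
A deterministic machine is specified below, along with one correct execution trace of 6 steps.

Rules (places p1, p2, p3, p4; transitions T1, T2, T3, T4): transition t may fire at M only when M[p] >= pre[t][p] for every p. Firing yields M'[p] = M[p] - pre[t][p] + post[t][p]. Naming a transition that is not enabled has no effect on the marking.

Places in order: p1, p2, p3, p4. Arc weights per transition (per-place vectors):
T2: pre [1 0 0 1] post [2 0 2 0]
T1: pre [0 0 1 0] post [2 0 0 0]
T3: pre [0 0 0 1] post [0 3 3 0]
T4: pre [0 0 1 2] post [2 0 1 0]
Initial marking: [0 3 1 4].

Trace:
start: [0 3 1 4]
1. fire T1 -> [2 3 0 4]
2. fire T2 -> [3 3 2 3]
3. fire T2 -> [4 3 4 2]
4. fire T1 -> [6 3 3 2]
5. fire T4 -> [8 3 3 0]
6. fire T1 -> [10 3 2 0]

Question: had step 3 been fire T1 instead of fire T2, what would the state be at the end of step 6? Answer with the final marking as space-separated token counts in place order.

(re-executing from step 3 with the substitution; state before step 3: [3 3 2 3])
3. fire T1 -> [5 3 1 3]
4. fire T1 -> [7 3 0 3]
5. fire T4 -> [7 3 0 3]
6. fire T1 -> [7 3 0 3]

7 3 0 3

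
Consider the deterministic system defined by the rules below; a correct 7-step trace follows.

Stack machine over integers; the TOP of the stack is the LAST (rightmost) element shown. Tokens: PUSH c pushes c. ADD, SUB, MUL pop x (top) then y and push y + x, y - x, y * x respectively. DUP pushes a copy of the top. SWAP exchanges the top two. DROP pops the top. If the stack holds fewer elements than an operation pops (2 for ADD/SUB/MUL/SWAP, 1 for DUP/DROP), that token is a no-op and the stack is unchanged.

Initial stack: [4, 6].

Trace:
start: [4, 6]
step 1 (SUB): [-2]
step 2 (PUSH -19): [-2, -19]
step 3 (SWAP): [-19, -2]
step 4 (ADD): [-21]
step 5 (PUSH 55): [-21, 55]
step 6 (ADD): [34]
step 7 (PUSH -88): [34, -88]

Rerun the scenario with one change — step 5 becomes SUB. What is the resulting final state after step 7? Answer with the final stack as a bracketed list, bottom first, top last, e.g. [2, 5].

(re-executing from step 5 with the substitution; state before step 5: [-21])
step 5 (SUB): [-21]
step 6 (ADD): [-21]
step 7 (PUSH -88): [-21, -88]

[-21, -88]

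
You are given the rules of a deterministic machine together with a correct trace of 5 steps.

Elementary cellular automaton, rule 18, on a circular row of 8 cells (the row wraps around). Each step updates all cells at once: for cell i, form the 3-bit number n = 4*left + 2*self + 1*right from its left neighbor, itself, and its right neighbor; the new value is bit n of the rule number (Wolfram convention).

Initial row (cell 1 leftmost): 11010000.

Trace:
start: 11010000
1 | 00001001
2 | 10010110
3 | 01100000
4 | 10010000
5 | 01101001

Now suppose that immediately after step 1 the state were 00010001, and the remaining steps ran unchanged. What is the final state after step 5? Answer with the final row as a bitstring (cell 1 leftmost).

state after step 1 := 00010001
2 | 10101010
3 | 00000000
4 | 00000000
5 | 00000000

00000000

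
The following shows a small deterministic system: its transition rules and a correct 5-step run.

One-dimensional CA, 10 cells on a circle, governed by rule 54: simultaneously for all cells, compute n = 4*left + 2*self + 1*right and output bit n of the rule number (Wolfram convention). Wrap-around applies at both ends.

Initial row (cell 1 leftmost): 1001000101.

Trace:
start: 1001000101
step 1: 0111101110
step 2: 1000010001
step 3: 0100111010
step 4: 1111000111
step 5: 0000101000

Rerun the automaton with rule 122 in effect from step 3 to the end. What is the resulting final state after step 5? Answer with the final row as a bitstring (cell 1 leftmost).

1101101111

(re-executing steps 3..5 under rule 122; state before step 3: 1000010001)
step 3: 1100101011
step 4: 0111010110
step 5: 1101101111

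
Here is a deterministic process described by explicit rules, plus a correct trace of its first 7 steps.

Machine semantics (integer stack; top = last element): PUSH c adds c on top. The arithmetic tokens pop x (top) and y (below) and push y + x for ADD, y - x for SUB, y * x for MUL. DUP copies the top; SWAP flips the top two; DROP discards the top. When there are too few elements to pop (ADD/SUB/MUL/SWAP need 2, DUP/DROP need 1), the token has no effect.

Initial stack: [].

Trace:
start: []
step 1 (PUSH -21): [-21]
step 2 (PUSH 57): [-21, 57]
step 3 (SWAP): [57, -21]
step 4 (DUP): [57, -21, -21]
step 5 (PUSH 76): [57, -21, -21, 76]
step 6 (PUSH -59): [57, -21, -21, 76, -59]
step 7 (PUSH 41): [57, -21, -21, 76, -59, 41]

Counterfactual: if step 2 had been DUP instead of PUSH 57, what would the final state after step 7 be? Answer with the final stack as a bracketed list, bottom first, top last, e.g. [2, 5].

[-21, -21, -21, 76, -59, 41]

(re-executing from step 2 with the substitution; state before step 2: [-21])
step 2 (DUP): [-21, -21]
step 3 (SWAP): [-21, -21]
step 4 (DUP): [-21, -21, -21]
step 5 (PUSH 76): [-21, -21, -21, 76]
step 6 (PUSH -59): [-21, -21, -21, 76, -59]
step 7 (PUSH 41): [-21, -21, -21, 76, -59, 41]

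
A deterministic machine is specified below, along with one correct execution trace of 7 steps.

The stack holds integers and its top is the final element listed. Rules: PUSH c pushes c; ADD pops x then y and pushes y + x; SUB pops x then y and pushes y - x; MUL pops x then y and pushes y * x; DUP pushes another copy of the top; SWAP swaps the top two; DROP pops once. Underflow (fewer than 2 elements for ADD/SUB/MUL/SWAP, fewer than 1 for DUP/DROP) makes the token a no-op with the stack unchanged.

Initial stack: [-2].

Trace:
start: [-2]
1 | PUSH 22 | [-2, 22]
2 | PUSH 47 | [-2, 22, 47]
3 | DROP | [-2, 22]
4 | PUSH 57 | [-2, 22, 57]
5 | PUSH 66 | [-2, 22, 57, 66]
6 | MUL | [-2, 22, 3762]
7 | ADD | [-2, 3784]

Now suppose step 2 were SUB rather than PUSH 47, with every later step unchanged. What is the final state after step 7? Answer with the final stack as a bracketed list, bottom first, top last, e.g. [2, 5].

[3762]

(re-executing from step 2 with the substitution; state before step 2: [-2, 22])
2 | SUB | [-24]
3 | DROP | []
4 | PUSH 57 | [57]
5 | PUSH 66 | [57, 66]
6 | MUL | [3762]
7 | ADD | [3762]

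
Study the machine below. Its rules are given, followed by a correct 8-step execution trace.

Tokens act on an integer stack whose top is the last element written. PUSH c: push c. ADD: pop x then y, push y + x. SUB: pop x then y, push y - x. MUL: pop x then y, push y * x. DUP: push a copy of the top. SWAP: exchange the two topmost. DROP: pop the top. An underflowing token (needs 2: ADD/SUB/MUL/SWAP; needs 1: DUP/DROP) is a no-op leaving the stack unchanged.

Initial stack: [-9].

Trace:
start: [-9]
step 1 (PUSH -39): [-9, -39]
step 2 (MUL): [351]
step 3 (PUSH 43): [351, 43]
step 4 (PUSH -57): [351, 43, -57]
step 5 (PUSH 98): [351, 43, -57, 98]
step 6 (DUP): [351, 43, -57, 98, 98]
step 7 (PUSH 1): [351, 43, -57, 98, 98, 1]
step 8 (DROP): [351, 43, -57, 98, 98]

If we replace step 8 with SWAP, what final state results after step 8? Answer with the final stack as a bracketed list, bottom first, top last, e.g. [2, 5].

(re-executing from step 8 with the substitution; state before step 8: [351, 43, -57, 98, 98, 1])
step 8 (SWAP): [351, 43, -57, 98, 1, 98]

[351, 43, -57, 98, 1, 98]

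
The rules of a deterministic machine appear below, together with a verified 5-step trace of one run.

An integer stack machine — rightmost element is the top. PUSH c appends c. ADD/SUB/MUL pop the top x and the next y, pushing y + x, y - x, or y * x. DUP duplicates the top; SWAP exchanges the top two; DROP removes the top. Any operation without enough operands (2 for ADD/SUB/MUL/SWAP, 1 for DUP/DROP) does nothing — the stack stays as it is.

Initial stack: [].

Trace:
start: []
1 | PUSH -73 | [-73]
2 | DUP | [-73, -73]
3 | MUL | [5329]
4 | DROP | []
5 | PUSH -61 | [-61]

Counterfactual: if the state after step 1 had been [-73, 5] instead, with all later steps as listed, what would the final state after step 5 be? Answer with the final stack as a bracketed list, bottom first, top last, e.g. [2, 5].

state after step 1 := [-73, 5]
2 | DUP | [-73, 5, 5]
3 | MUL | [-73, 25]
4 | DROP | [-73]
5 | PUSH -61 | [-73, -61]

[-73, -61]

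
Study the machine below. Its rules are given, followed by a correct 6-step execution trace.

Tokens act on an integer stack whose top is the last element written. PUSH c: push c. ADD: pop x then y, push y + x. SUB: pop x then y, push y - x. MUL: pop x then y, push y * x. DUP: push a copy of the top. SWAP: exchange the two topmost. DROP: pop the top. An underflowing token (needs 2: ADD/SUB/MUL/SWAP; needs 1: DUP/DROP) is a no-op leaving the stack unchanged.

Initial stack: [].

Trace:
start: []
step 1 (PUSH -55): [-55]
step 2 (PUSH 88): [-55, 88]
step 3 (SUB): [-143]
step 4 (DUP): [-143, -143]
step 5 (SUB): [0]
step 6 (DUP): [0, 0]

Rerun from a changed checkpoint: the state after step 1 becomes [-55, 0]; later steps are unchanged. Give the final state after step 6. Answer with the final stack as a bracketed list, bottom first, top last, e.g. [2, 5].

state after step 1 := [-55, 0]
step 2 (PUSH 88): [-55, 0, 88]
step 3 (SUB): [-55, -88]
step 4 (DUP): [-55, -88, -88]
step 5 (SUB): [-55, 0]
step 6 (DUP): [-55, 0, 0]

[-55, 0, 0]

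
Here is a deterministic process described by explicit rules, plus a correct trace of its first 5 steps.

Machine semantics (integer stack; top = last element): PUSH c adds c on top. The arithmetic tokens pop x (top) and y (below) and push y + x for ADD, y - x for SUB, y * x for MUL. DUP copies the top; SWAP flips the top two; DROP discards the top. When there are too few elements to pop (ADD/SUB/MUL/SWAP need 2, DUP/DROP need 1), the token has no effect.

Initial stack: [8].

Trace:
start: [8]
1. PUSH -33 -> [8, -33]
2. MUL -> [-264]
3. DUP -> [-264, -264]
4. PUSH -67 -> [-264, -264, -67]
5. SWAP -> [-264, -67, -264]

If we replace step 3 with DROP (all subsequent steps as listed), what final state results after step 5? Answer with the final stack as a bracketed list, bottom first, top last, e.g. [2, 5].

(re-executing from step 3 with the substitution; state before step 3: [-264])
3. DROP -> []
4. PUSH -67 -> [-67]
5. SWAP -> [-67]

[-67]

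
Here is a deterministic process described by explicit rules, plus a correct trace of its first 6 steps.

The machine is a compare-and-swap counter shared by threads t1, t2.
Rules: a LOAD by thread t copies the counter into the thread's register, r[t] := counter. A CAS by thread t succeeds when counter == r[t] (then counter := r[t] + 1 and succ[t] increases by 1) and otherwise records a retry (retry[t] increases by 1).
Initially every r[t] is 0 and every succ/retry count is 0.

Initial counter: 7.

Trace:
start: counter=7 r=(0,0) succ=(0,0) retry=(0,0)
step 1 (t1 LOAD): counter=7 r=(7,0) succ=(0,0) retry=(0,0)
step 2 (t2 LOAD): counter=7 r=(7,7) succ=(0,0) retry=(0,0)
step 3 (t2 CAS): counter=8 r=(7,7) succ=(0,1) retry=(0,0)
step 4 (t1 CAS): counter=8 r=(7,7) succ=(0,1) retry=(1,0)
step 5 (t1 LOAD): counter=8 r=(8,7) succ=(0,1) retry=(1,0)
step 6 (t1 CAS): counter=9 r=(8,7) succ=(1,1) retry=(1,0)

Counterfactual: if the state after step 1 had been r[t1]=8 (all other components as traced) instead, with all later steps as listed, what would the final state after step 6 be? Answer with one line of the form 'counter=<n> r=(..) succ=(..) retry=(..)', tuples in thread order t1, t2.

counter=10 r=(9,7) succ=(2,1) retry=(0,0)

state after step 1 := counter=7 r=(8,0) succ=(0,0) retry=(0,0)
step 2 (t2 LOAD): counter=7 r=(8,7) succ=(0,0) retry=(0,0)
step 3 (t2 CAS): counter=8 r=(8,7) succ=(0,1) retry=(0,0)
step 4 (t1 CAS): counter=9 r=(8,7) succ=(1,1) retry=(0,0)
step 5 (t1 LOAD): counter=9 r=(9,7) succ=(1,1) retry=(0,0)
step 6 (t1 CAS): counter=10 r=(9,7) succ=(2,1) retry=(0,0)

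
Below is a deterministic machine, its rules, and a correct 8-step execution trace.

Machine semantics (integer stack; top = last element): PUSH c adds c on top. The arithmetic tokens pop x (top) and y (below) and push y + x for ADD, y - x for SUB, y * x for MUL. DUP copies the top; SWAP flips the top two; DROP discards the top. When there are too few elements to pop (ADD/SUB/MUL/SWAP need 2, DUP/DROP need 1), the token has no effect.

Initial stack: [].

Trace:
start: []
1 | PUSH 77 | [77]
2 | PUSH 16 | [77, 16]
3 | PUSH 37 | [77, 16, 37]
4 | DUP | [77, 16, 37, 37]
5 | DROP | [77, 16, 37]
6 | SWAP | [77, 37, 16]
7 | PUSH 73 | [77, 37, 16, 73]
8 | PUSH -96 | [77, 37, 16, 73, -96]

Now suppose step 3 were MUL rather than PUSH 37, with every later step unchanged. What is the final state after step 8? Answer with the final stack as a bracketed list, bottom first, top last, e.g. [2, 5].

(re-executing from step 3 with the substitution; state before step 3: [77, 16])
3 | MUL | [1232]
4 | DUP | [1232, 1232]
5 | DROP | [1232]
6 | SWAP | [1232]
7 | PUSH 73 | [1232, 73]
8 | PUSH -96 | [1232, 73, -96]

[1232, 73, -96]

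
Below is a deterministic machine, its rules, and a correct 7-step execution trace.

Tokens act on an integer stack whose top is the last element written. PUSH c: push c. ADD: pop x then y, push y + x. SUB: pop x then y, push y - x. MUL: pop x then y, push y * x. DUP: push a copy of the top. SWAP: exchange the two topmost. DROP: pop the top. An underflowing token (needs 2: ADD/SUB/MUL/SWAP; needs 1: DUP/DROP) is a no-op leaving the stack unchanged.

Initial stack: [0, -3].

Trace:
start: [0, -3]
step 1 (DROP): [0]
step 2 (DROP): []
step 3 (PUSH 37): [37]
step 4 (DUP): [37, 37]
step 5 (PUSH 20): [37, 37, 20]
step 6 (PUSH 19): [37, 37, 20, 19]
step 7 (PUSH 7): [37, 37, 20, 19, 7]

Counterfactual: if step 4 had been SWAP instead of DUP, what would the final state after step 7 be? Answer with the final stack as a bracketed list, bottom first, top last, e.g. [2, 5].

(re-executing from step 4 with the substitution; state before step 4: [37])
step 4 (SWAP): [37]
step 5 (PUSH 20): [37, 20]
step 6 (PUSH 19): [37, 20, 19]
step 7 (PUSH 7): [37, 20, 19, 7]

[37, 20, 19, 7]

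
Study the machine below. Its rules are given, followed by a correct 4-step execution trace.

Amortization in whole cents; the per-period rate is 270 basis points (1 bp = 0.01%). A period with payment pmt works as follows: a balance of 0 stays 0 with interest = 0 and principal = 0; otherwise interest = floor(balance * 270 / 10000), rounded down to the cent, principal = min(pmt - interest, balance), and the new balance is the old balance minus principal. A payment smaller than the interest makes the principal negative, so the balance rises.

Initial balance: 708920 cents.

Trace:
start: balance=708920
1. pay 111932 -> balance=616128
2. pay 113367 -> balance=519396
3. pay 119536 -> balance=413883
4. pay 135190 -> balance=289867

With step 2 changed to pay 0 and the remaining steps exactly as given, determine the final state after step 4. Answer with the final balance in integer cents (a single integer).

(re-executing from step 2 with the substitution; state before step 2: balance=616128)
2. pay 0 -> balance=632763
3. pay 119536 -> balance=530311
4. pay 135190 -> balance=409439

409439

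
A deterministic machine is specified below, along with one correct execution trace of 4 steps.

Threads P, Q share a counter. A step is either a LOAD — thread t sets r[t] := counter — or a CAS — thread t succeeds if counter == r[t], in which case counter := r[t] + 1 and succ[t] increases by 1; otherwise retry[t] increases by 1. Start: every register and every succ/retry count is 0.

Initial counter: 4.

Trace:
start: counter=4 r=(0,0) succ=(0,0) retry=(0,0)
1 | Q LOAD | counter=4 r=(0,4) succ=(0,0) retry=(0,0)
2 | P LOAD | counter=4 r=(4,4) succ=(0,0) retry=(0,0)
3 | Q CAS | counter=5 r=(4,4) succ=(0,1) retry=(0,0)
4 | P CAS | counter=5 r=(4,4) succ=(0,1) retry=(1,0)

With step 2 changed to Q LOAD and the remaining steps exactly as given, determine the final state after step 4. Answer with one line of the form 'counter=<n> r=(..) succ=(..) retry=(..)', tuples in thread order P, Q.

counter=5 r=(0,4) succ=(0,1) retry=(1,0)

(re-executing from step 2 with the substitution; state before step 2: counter=4 r=(0,4) succ=(0,0) retry=(0,0))
2 | Q LOAD | counter=4 r=(0,4) succ=(0,0) retry=(0,0)
3 | Q CAS | counter=5 r=(0,4) succ=(0,1) retry=(0,0)
4 | P CAS | counter=5 r=(0,4) succ=(0,1) retry=(1,0)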